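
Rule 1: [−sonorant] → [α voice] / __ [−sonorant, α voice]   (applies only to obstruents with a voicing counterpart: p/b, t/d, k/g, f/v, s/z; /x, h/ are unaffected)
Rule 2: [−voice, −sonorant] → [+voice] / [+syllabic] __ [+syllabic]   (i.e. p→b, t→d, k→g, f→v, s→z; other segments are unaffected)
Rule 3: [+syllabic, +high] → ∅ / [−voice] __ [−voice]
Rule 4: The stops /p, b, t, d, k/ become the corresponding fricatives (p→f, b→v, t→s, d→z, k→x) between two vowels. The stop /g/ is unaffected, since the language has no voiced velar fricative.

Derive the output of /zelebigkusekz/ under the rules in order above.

Rule 1 (regressive voicing assimilation): /g/ precedes the voiceless obstruent /k/, so it devoices to [k] by assimilation. /k/ precedes the voiced obstruent /z/, so it voices to [g] by assimilation. /zelebigkusekz/ → zelebikkusegz.
Rule 2 (intervocalic voicing): /s/ is a voiceless obstruent between vowels /u/ and /e/, so it voices to [z]. /zelebikkusegz/ → zelebikkuzegz.
Rule 3 (high vowel syncope): no segment meets the environment; /zelebikkuzegz/ is unchanged.
Rule 4 (intervocalic spirantization): /b/ is a stop between vowels /e/ and /i/, so it spirantizes to the fricative [v]. /zelebikkuzegz/ → zelevikkuzegz.

zelevikkuzegz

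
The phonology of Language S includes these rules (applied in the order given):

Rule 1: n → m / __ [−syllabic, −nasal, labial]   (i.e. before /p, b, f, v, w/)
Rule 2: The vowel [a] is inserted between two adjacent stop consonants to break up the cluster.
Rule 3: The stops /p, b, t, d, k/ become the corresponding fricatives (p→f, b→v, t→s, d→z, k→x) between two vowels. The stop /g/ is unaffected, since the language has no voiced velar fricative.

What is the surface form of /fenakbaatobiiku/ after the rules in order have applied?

fenaxavaasoviixu

Rule 1 (nasal place assimilation): no segment meets the environment; /fenakbaatobiiku/ is unchanged.
Rule 2 (stop-cluster a-epenthesis): /k/ and /b/ form a stop–stop cluster, so [a] is inserted between them. /fenakbaatobiiku/ → fenakabaatobiiku.
Rule 3 (intervocalic spirantization): /k/ is a stop between vowels /a/ and /a/, so it spirantizes to the fricative [x]. /b/ is a stop between vowels /a/ and /a/, so it spirantizes to the fricative [v]. /t/ is a stop between vowels /a/ and /o/, so it spirantizes to the fricative [s]. /b/ is a stop between vowels /o/ and /i/, so it spirantizes to the fricative [v]. /k/ is a stop between vowels /i/ and /u/, so it spirantizes to the fricative [x]. /fenakabaatobiiku/ → fenaxavaasoviixu.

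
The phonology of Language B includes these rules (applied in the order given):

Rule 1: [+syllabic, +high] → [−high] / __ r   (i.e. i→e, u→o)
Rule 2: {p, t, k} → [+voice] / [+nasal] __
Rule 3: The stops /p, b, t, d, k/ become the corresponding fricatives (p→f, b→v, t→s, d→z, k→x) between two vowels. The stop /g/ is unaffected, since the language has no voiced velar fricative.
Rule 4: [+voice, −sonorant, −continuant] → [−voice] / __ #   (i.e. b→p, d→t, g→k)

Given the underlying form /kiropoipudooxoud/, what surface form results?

Rule 1 (pre-rhotic lowering): /i/ is a high vowel immediately before /r/, so it lowers to [e]. /kiropoipudooxoud/ → keropoipudooxoud.
Rule 2 (post-nasal voicing): no segment meets the environment; /keropoipudooxoud/ is unchanged.
Rule 3 (intervocalic spirantization): /p/ is a stop between vowels /o/ and /o/, so it spirantizes to the fricative [f]. /p/ is a stop between vowels /i/ and /u/, so it spirantizes to the fricative [f]. /d/ is a stop between vowels /u/ and /o/, so it spirantizes to the fricative [z]. /keropoipudooxoud/ → kerofoifuzooxoud.
Rule 4 (final devoicing): /d/ is a voiced stop in word-final position, so it devoices to [t]. /kerofoifuzooxoud/ → kerofoifuzooxout.

kerofoifuzooxout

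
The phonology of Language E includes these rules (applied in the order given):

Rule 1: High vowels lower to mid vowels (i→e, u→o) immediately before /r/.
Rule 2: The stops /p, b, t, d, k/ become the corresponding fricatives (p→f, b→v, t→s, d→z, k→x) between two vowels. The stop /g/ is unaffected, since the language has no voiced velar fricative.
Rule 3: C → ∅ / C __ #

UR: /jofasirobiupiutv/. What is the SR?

jofaseroviufiut

Rule 1 (pre-rhotic lowering): /i/ is a high vowel immediately before /r/, so it lowers to [e]. /jofasirobiupiutv/ → jofaserobiupiutv.
Rule 2 (intervocalic spirantization): /b/ is a stop between vowels /o/ and /i/, so it spirantizes to the fricative [v]. /p/ is a stop between vowels /u/ and /i/, so it spirantizes to the fricative [f]. /jofaserobiupiutv/ → jofaseroviufiutv.
Rule 3 (final cluster simplification): /v/ is the second consonant of a word-final cluster /tv/, so it deletes. /jofaseroviufiutv/ → jofaseroviufiut.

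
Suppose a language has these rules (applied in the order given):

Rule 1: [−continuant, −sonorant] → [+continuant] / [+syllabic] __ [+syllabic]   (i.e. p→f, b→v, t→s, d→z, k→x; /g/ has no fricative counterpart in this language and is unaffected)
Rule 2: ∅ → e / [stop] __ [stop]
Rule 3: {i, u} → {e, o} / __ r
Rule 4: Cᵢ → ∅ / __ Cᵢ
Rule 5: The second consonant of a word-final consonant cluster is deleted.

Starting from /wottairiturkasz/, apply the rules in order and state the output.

Rule 1 (intervocalic spirantization): /t/ is a stop between vowels /i/ and /u/, so it spirantizes to the fricative [s]. /wottairiturkasz/ → wottairisurkasz.
Rule 2 (stop-cluster e-epenthesis): /t/ and /t/ form a stop–stop cluster, so [e] is inserted between them. /wottairisurkasz/ → wotetairisurkasz.
Rule 3 (pre-rhotic lowering): /i/ is a high vowel immediately before /r/, so it lowers to [e]. /u/ is a high vowel immediately before /r/, so it lowers to [o]. /wotetairisurkasz/ → wotetaerisorkasz.
Rule 4 (degemination): no segment meets the environment; /wotetaerisorkasz/ is unchanged.
Rule 5 (final cluster simplification): /z/ is the second consonant of a word-final cluster /sz/, so it deletes. /wotetaerisorkasz/ → wotetaerisorkas.

wotetaerisorkas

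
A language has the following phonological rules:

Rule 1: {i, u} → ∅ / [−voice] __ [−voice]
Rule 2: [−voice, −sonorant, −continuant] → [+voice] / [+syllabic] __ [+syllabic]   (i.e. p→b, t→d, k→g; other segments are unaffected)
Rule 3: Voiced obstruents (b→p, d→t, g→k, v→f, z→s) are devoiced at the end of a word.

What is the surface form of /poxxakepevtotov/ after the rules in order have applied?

poxxagebevtodof

Rule 1 (high vowel syncope): no segment meets the environment; /poxxakepevtotov/ is unchanged.
Rule 2 (intervocalic voicing): /k/ is a voiceless stop between vowels /a/ and /e/, so it voices to [g]. /p/ is a voiceless stop between vowels /e/ and /e/, so it voices to [b]. /t/ is a voiceless stop between vowels /o/ and /o/, so it voices to [d]. /poxxakepevtotov/ → poxxagebevtodov.
Rule 3 (final devoicing): /v/ is a voiced obstruent in word-final position, so it devoices to [f]. /poxxagebevtodov/ → poxxagebevtodof.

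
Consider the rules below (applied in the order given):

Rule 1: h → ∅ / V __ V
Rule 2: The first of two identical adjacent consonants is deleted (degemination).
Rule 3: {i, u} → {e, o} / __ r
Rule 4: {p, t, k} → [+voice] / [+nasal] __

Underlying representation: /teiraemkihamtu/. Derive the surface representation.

Rule 1 (intervocalic h-deletion): /h/ occurs between vowels /i/ and /a/, so it deletes. /teiraemkihamtu/ → teiraemkiamtu.
Rule 2 (degemination): no segment meets the environment; /teiraemkiamtu/ is unchanged.
Rule 3 (pre-rhotic lowering): /i/ is a high vowel immediately before /r/, so it lowers to [e]. /teiraemkiamtu/ → teeraemkiamtu.
Rule 4 (post-nasal voicing): /k/ is a voiceless stop immediately after the nasal /m/, so it voices to [g]. /t/ is a voiceless stop immediately after the nasal /m/, so it voices to [d]. /teeraemkiamtu/ → teeraemgiamdu.

teeraemgiamdu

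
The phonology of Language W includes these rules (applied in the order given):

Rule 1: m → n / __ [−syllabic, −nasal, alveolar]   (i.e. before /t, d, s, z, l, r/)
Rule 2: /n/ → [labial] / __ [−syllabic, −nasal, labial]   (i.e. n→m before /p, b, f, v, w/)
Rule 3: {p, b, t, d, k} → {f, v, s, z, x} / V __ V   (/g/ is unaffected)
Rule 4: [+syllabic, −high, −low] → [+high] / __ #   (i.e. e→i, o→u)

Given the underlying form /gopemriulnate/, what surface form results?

gofenriulnasi

Rule 1 (nasal place assimilation): /m/ precedes the alveolar consonant /r/, so it assimilates in place to [n]. /gopemriulnate/ → gopenriulnate.
Rule 2 (nasal place assimilation): no segment meets the environment; /gopenriulnate/ is unchanged.
Rule 3 (intervocalic spirantization): /p/ is a stop between vowels /o/ and /e/, so it spirantizes to the fricative [f]. /t/ is a stop between vowels /a/ and /e/, so it spirantizes to the fricative [s]. /gopenriulnate/ → gofenriulnase.
Rule 4 (final vowel raising): /e/ is a mid vowel in word-final position, so it raises to [i]. /gofenriulnase/ → gofenriulnasi.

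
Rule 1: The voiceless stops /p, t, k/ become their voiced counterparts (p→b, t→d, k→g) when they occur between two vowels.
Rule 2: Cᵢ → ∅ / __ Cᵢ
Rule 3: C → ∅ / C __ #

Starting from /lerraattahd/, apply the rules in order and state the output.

Rule 1 (intervocalic voicing): no segment meets the environment; /lerraattahd/ is unchanged.
Rule 2 (degemination): /rr/ is a geminate; the first /r/ deletes. /tt/ is a geminate; the first /t/ deletes. /lerraattahd/ → leraatahd.
Rule 3 (final cluster simplification): /d/ is the second consonant of a word-final cluster /hd/, so it deletes. /leraatahd/ → leraatah.

leraatah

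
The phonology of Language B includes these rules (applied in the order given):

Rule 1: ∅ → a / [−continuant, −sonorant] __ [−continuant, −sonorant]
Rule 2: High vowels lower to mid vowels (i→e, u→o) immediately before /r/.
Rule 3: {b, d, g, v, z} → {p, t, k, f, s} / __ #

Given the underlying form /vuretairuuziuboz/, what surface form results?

voretaeruuziubos

Rule 1 (stop-cluster a-epenthesis): no segment meets the environment; /vuretairuuziuboz/ is unchanged.
Rule 2 (pre-rhotic lowering): /u/ is a high vowel immediately before /r/, so it lowers to [o]. /i/ is a high vowel immediately before /r/, so it lowers to [e]. /vuretairuuziuboz/ → voretaeruuziuboz.
Rule 3 (final devoicing): /z/ is a voiced obstruent in word-final position, so it devoices to [s]. /voretaeruuziuboz/ → voretaeruuziubos.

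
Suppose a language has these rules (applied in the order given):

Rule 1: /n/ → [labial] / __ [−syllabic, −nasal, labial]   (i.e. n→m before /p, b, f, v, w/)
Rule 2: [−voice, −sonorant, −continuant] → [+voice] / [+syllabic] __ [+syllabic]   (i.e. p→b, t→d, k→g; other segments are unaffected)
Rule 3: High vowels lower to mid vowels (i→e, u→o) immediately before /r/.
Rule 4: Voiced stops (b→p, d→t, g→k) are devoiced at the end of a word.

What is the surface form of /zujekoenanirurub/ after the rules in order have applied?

zujegoenanerorup

Rule 1 (nasal place assimilation): no segment meets the environment; /zujekoenanirurub/ is unchanged.
Rule 2 (intervocalic voicing): /k/ is a voiceless stop between vowels /e/ and /o/, so it voices to [g]. /zujekoenanirurub/ → zujegoenanirurub.
Rule 3 (pre-rhotic lowering): /i/ is a high vowel immediately before /r/, so it lowers to [e]. /u/ is a high vowel immediately before /r/, so it lowers to [o]. /zujegoenanirurub/ → zujegoenanerorub.
Rule 4 (final devoicing): /b/ is a voiced stop in word-final position, so it devoices to [p]. /zujegoenanerorub/ → zujegoenanerorup.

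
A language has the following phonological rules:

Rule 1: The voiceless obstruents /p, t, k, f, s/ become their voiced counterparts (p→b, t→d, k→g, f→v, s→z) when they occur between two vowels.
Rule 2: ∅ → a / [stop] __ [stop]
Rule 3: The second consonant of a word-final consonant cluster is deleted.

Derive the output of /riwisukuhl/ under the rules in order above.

riwizuguh

Rule 1 (intervocalic voicing): /s/ is a voiceless obstruent between vowels /i/ and /u/, so it voices to [z]. /k/ is a voiceless obstruent between vowels /u/ and /u/, so it voices to [g]. /riwisukuhl/ → riwizuguhl.
Rule 2 (stop-cluster a-epenthesis): no segment meets the environment; /riwizuguhl/ is unchanged.
Rule 3 (final cluster simplification): /l/ is the second consonant of a word-final cluster /hl/, so it deletes. /riwizuguhl/ → riwizuguh.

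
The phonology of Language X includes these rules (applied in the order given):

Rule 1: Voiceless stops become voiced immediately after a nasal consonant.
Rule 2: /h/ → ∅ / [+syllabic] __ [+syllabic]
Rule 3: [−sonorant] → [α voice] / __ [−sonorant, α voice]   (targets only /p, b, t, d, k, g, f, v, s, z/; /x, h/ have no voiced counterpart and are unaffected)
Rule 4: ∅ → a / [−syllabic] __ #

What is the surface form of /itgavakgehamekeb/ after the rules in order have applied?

idgavaggeamekeba

Rule 1 (post-nasal voicing): no segment meets the environment; /itgavakgehamekeb/ is unchanged.
Rule 2 (intervocalic h-deletion): /h/ occurs between vowels /e/ and /a/, so it deletes. /itgavakgehamekeb/ → itgavakgeamekeb.
Rule 3 (regressive voicing assimilation): /t/ precedes the voiced obstruent /g/, so it voices to [d] by assimilation. /k/ precedes the voiced obstruent /g/, so it voices to [g] by assimilation. /itgavakgeamekeb/ → idgavaggeamekeb.
Rule 4 (final a-epenthesis): the form ends in the consonant /b/, so [a] is inserted word-finally. /idgavaggeamekeb/ → idgavaggeamekeba.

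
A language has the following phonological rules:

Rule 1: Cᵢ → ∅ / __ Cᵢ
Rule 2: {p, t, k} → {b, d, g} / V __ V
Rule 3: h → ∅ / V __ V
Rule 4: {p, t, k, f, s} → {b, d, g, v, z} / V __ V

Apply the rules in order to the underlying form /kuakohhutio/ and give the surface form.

Rule 1 (degemination): /hh/ is a geminate; the first /h/ deletes. /kuakohhutio/ → kuakohutio.
Rule 2 (intervocalic voicing): /k/ is a voiceless stop between vowels /a/ and /o/, so it voices to [g]. /t/ is a voiceless stop between vowels /u/ and /i/, so it voices to [d]. /kuakohutio/ → kuagohudio.
Rule 3 (intervocalic h-deletion): /h/ occurs between vowels /o/ and /u/, so it deletes. /kuagohudio/ → kuagoudio.
Rule 4 (intervocalic voicing): no segment meets the environment; /kuagoudio/ is unchanged.

kuagoudio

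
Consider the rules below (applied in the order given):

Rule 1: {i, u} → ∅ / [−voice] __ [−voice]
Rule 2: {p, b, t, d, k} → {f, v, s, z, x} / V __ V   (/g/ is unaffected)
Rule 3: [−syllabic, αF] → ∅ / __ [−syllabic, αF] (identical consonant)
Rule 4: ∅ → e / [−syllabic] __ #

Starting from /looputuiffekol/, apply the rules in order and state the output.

looptuifexole

Rule 1 (high vowel syncope): /u/ is a high vowel flanked by voiceless consonants /p/ and /t/, so it deletes. /looputuiffekol/ → looptuiffekol.
Rule 2 (intervocalic spirantization): /k/ is a stop between vowels /e/ and /o/, so it spirantizes to the fricative [x]. /looptuiffekol/ → looptuiffexol.
Rule 3 (degemination): /ff/ is a geminate; the first /f/ deletes. /looptuiffexol/ → looptuifexol.
Rule 4 (final e-epenthesis): the form ends in the consonant /l/, so [e] is inserted word-finally. /looptuifexol/ → looptuifexole.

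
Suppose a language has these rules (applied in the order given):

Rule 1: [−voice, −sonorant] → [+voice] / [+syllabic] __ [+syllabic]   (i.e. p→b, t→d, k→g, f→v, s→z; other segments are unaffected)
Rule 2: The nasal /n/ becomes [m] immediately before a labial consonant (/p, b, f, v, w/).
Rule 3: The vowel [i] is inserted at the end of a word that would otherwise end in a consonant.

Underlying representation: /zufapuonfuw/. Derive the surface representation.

zuvabuomfuwi

Rule 1 (intervocalic voicing): /f/ is a voiceless obstruent between vowels /u/ and /a/, so it voices to [v]. /p/ is a voiceless obstruent between vowels /a/ and /u/, so it voices to [b]. /zufapuonfuw/ → zuvabuonfuw.
Rule 2 (nasal place assimilation): /n/ precedes the labial consonant /f/, so it assimilates in place to [m]. /zuvabuonfuw/ → zuvabuomfuw.
Rule 3 (final i-epenthesis): the form ends in the consonant /w/, so [i] is inserted word-finally. /zuvabuomfuw/ → zuvabuomfuwi.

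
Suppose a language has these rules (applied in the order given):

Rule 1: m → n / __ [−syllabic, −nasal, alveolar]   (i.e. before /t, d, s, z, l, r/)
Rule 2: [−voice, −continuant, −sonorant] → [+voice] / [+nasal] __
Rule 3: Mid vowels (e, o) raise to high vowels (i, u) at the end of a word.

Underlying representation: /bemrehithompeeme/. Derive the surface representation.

Rule 1 (nasal place assimilation): /m/ precedes the alveolar consonant /r/, so it assimilates in place to [n]. /bemrehithompeeme/ → benrehithompeeme.
Rule 2 (post-nasal voicing): /p/ is a voiceless stop immediately after the nasal /m/, so it voices to [b]. /benrehithompeeme/ → benrehithombeeme.
Rule 3 (final vowel raising): /e/ is a mid vowel in word-final position, so it raises to [i]. /benrehithombeeme/ → benrehithombeemi.

benrehithombeemi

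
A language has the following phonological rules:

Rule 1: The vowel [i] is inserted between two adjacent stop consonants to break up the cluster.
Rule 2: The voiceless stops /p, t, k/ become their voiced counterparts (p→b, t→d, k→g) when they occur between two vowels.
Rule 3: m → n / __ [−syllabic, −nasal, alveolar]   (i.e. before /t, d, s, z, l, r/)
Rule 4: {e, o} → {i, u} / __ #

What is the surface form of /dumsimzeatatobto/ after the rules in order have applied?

Rule 1 (stop-cluster i-epenthesis): /b/ and /t/ form a stop–stop cluster, so [i] is inserted between them. /dumsimzeatatobto/ → dumsimzeatatobito.
Rule 2 (intervocalic voicing): /t/ is a voiceless stop between vowels /a/ and /a/, so it voices to [d]. /t/ is a voiceless stop between vowels /a/ and /o/, so it voices to [d]. /t/ is a voiceless stop between vowels /i/ and /o/, so it voices to [d]. /dumsimzeatatobito/ → dumsimzeadadobido.
Rule 3 (nasal place assimilation): /m/ precedes the alveolar consonant /s/, so it assimilates in place to [n]. /m/ precedes the alveolar consonant /z/, so it assimilates in place to [n]. /dumsimzeadadobido/ → dunsinzeadadobido.
Rule 4 (final vowel raising): /o/ is a mid vowel in word-final position, so it raises to [u]. /dunsinzeadadobido/ → dunsinzeadadobidu.

dunsinzeadadobidu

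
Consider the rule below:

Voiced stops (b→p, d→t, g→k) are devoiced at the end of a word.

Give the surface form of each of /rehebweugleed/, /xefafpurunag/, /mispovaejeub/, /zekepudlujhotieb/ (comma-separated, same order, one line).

/rehebweugleed/: /d/ is a voiced stop in word-final position, so it devoices to [t]. → [rehebweugleet].
/xefafpurunag/: /g/ is a voiced stop in word-final position, so it devoices to [k]. → [xefafpurunak].
/mispovaejeub/: /b/ is a voiced stop in word-final position, so it devoices to [p]. → [mispovaejeup].
/zekepudlujhotieb/: /b/ is a voiced stop in word-final position, so it devoices to [p]. → [zekepudlujhotiep].

rehebweugleet, xefafpurunak, mispovaejeup, zekepudlujhotiep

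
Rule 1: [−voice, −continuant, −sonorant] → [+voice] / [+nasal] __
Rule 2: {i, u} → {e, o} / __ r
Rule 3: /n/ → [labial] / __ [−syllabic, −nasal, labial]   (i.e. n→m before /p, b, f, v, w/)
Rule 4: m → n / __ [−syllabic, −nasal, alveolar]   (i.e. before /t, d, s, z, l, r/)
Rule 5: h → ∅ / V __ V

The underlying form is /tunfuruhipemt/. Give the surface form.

tumforuipend

Rule 1 (post-nasal voicing): /t/ is a voiceless stop immediately after the nasal /m/, so it voices to [d]. /tunfuruhipemt/ → tunfuruhipemd.
Rule 2 (pre-rhotic lowering): /u/ is a high vowel immediately before /r/, so it lowers to [o]. /tunfuruhipemd/ → tunforuhipemd.
Rule 3 (nasal place assimilation): /n/ precedes the labial consonant /f/, so it assimilates in place to [m]. /tunforuhipemd/ → tumforuhipemd.
Rule 4 (nasal place assimilation): /m/ precedes the alveolar consonant /d/, so it assimilates in place to [n]. /tumforuhipemd/ → tumforuhipend.
Rule 5 (intervocalic h-deletion): /h/ occurs between vowels /u/ and /i/, so it deletes. /tumforuhipend/ → tumforuipend.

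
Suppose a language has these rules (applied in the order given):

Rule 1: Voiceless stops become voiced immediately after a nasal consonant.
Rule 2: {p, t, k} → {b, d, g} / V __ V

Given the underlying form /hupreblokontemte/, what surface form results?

hupreblogondemde

Rule 1 (post-nasal voicing): /t/ is a voiceless stop immediately after the nasal /n/, so it voices to [d]. /t/ is a voiceless stop immediately after the nasal /m/, so it voices to [d]. /hupreblokontemte/ → hupreblokondemde.
Rule 2 (intervocalic voicing): /k/ is a voiceless stop between vowels /o/ and /o/, so it voices to [g]. /hupreblokondemde/ → hupreblogondemde.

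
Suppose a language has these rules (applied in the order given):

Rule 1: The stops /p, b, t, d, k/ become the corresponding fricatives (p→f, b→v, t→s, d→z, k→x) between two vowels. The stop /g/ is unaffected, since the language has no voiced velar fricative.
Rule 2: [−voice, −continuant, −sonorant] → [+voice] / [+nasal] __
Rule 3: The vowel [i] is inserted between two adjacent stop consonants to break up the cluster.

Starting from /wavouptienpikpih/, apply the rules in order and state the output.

Rule 1 (intervocalic spirantization): no segment meets the environment; /wavouptienpikpih/ is unchanged.
Rule 2 (post-nasal voicing): /p/ is a voiceless stop immediately after the nasal /n/, so it voices to [b]. /wavouptienpikpih/ → wavouptienbikpih.
Rule 3 (stop-cluster i-epenthesis): /p/ and /t/ form a stop–stop cluster, so [i] is inserted between them. /k/ and /p/ form a stop–stop cluster, so [i] is inserted between them. /wavouptienbikpih/ → wavoupitienbikipih.

wavoupitienbikipih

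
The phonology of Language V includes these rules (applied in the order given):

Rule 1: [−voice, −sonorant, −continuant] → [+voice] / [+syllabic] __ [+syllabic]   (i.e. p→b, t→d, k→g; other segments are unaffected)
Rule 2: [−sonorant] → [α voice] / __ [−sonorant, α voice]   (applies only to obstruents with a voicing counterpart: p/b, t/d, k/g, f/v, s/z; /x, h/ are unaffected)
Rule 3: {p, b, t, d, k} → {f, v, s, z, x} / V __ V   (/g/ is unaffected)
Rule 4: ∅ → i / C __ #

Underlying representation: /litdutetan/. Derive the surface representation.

Rule 1 (intervocalic voicing): /t/ is a voiceless stop between vowels /u/ and /e/, so it voices to [d]. /t/ is a voiceless stop between vowels /e/ and /a/, so it voices to [d]. /litdutetan/ → litdudedan.
Rule 2 (regressive voicing assimilation): /t/ precedes the voiced obstruent /d/, so it voices to [d] by assimilation. /litdudedan/ → liddudedan.
Rule 3 (intervocalic spirantization): /d/ is a stop between vowels /u/ and /e/, so it spirantizes to the fricative [z]. /d/ is a stop between vowels /e/ and /a/, so it spirantizes to the fricative [z]. /liddudedan/ → lidduzezan.
Rule 4 (final i-epenthesis): the form ends in the consonant /n/, so [i] is inserted word-finally. /lidduzezan/ → lidduzezani.

lidduzezani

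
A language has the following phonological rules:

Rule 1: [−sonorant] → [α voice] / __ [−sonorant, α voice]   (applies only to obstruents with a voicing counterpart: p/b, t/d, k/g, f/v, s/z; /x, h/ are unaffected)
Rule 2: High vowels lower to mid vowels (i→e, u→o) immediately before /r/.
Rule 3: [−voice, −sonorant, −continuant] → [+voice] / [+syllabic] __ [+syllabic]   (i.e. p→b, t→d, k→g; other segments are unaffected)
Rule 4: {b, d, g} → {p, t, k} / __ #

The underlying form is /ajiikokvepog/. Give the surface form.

Rule 1 (regressive voicing assimilation): /k/ precedes the voiced obstruent /v/, so it voices to [g] by assimilation. /ajiikokvepog/ → ajiikogvepog.
Rule 2 (pre-rhotic lowering): no segment meets the environment; /ajiikogvepog/ is unchanged.
Rule 3 (intervocalic voicing): /k/ is a voiceless stop between vowels /i/ and /o/, so it voices to [g]. /p/ is a voiceless stop between vowels /e/ and /o/, so it voices to [b]. /ajiikogvepog/ → ajiigogvebog.
Rule 4 (final devoicing): /g/ is a voiced stop in word-final position, so it devoices to [k]. /ajiigogvebog/ → ajiigogvebok.

ajiigogvebok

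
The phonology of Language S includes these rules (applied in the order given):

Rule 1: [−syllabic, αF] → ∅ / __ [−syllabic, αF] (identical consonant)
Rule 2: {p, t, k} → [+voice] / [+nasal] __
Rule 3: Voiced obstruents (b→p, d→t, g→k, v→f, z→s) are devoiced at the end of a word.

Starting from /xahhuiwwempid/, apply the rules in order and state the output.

Rule 1 (degemination): /hh/ is a geminate; the first /h/ deletes. /ww/ is a geminate; the first /w/ deletes. /xahhuiwwempid/ → xahuiwempid.
Rule 2 (post-nasal voicing): /p/ is a voiceless stop immediately after the nasal /m/, so it voices to [b]. /xahuiwempid/ → xahuiwembid.
Rule 3 (final devoicing): /d/ is a voiced obstruent in word-final position, so it devoices to [t]. /xahuiwembid/ → xahuiwembit.

xahuiwembit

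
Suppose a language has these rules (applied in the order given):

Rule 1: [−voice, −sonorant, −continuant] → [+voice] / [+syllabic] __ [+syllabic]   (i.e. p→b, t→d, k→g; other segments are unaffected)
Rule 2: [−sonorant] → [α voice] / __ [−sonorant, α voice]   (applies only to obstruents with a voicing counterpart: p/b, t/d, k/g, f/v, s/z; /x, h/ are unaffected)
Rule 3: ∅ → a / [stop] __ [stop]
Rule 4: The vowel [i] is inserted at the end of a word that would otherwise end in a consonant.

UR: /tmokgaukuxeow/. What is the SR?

tmogagauguxeowi

Rule 1 (intervocalic voicing): /k/ is a voiceless stop between vowels /u/ and /u/, so it voices to [g]. /tmokgaukuxeow/ → tmokgauguxeow.
Rule 2 (regressive voicing assimilation): /k/ precedes the voiced obstruent /g/, so it voices to [g] by assimilation. /tmokgauguxeow/ → tmoggauguxeow.
Rule 3 (stop-cluster a-epenthesis): /g/ and /g/ form a stop–stop cluster, so [a] is inserted between them. /tmoggauguxeow/ → tmogagauguxeow.
Rule 4 (final i-epenthesis): the form ends in the consonant /w/, so [i] is inserted word-finally. /tmogagauguxeow/ → tmogagauguxeowi.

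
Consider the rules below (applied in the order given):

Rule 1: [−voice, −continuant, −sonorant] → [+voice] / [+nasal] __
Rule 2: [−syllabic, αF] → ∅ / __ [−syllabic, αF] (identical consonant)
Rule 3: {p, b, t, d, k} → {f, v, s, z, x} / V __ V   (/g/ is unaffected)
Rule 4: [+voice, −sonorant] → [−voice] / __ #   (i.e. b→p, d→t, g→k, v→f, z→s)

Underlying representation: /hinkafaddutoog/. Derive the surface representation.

Rule 1 (post-nasal voicing): /k/ is a voiceless stop immediately after the nasal /n/, so it voices to [g]. /hinkafaddutoog/ → hingafaddutoog.
Rule 2 (degemination): /dd/ is a geminate; the first /d/ deletes. /hingafaddutoog/ → hingafadutoog.
Rule 3 (intervocalic spirantization): /d/ is a stop between vowels /a/ and /u/, so it spirantizes to the fricative [z]. /t/ is a stop between vowels /u/ and /o/, so it spirantizes to the fricative [s]. /hingafadutoog/ → hingafazusoog.
Rule 4 (final devoicing): /g/ is a voiced obstruent in word-final position, so it devoices to [k]. /hingafazusoog/ → hingafazusook.

hingafazusook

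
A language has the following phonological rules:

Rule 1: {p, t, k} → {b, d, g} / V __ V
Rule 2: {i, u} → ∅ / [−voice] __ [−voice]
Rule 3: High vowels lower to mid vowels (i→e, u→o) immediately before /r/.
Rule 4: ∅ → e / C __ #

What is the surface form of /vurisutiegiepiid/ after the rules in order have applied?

vorisudiegiebiide

Rule 1 (intervocalic voicing): /t/ is a voiceless stop between vowels /u/ and /i/, so it voices to [d]. /p/ is a voiceless stop between vowels /e/ and /i/, so it voices to [b]. /vurisutiegiepiid/ → vurisudiegiebiid.
Rule 2 (high vowel syncope): no segment meets the environment; /vurisudiegiebiid/ is unchanged.
Rule 3 (pre-rhotic lowering): /u/ is a high vowel immediately before /r/, so it lowers to [o]. /vurisudiegiebiid/ → vorisudiegiebiid.
Rule 4 (final e-epenthesis): the form ends in the consonant /d/, so [e] is inserted word-finally. /vorisudiegiebiid/ → vorisudiegiebiide.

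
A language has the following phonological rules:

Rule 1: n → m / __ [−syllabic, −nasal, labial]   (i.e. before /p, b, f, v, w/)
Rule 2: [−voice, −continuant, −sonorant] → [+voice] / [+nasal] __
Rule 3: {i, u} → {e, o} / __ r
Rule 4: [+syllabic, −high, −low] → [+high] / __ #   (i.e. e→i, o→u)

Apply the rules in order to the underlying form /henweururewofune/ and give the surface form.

Rule 1 (nasal place assimilation): /n/ precedes the labial consonant /w/, so it assimilates in place to [m]. /henweururewofune/ → hemweururewofune.
Rule 2 (post-nasal voicing): no segment meets the environment; /hemweururewofune/ is unchanged.
Rule 3 (pre-rhotic lowering): /u/ is a high vowel immediately before /r/, so it lowers to [o]. /u/ is a high vowel immediately before /r/, so it lowers to [o]. /hemweururewofune/ → hemweororewofune.
Rule 4 (final vowel raising): /e/ is a mid vowel in word-final position, so it raises to [i]. /hemweororewofune/ → hemweororewofuni.

hemweororewofuni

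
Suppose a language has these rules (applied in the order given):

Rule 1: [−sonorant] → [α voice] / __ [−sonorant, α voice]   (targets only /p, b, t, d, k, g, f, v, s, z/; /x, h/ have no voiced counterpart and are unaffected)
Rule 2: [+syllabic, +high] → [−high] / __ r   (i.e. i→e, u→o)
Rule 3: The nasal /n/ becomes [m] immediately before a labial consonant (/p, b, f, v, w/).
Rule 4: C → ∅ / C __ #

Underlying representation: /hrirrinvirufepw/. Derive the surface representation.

Rule 1 (regressive voicing assimilation): no segment meets the environment; /hrirrinvirufepw/ is unchanged.
Rule 2 (pre-rhotic lowering): /i/ is a high vowel immediately before /r/, so it lowers to [e]. /i/ is a high vowel immediately before /r/, so it lowers to [e]. /hrirrinvirufepw/ → hrerrinverufepw.
Rule 3 (nasal place assimilation): /n/ precedes the labial consonant /v/, so it assimilates in place to [m]. /hrerrinverufepw/ → hrerrimverufepw.
Rule 4 (final cluster simplification): /w/ is the second consonant of a word-final cluster /pw/, so it deletes. /hrerrimverufepw/ → hrerrimverufep.

hrerrimverufep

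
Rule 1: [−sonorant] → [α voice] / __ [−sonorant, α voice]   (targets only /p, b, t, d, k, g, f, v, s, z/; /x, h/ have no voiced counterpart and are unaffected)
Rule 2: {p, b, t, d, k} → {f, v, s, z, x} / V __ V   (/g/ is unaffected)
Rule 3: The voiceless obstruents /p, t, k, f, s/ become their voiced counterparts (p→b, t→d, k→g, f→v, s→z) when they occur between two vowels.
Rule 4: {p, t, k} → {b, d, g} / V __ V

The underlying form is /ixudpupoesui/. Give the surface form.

Rule 1 (regressive voicing assimilation): /d/ precedes the voiceless obstruent /p/, so it devoices to [t] by assimilation. /ixudpupoesui/ → ixutpupoesui.
Rule 2 (intervocalic spirantization): /p/ is a stop between vowels /u/ and /o/, so it spirantizes to the fricative [f]. /ixutpupoesui/ → ixutpufoesui.
Rule 3 (intervocalic voicing): /f/ is a voiceless obstruent between vowels /u/ and /o/, so it voices to [v]. /s/ is a voiceless obstruent between vowels /e/ and /u/, so it voices to [z]. /ixutpufoesui/ → ixutpuvoezui.
Rule 4 (intervocalic voicing): no segment meets the environment; /ixutpuvoezui/ is unchanged.

ixutpuvoezui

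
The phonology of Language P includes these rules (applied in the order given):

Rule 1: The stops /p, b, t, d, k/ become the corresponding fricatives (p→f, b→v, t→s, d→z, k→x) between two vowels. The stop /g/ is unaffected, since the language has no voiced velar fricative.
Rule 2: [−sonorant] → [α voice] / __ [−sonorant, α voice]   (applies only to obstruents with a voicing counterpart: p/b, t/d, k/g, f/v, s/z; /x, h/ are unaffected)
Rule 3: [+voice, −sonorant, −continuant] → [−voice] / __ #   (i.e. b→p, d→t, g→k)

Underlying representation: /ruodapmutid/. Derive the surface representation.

ruozapmusit

Rule 1 (intervocalic spirantization): /d/ is a stop between vowels /o/ and /a/, so it spirantizes to the fricative [z]. /t/ is a stop between vowels /u/ and /i/, so it spirantizes to the fricative [s]. /ruodapmutid/ → ruozapmusid.
Rule 2 (regressive voicing assimilation): no segment meets the environment; /ruozapmusid/ is unchanged.
Rule 3 (final devoicing): /d/ is a voiced stop in word-final position, so it devoices to [t]. /ruozapmusid/ → ruozapmusit.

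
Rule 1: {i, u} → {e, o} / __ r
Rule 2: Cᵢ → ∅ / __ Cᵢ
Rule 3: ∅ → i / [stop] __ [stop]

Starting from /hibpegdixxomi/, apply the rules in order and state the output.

hibipegidixomi

Rule 1 (pre-rhotic lowering): no segment meets the environment; /hibpegdixxomi/ is unchanged.
Rule 2 (degemination): /xx/ is a geminate; the first /x/ deletes. /hibpegdixxomi/ → hibpegdixomi.
Rule 3 (stop-cluster i-epenthesis): /b/ and /p/ form a stop–stop cluster, so [i] is inserted between them. /g/ and /d/ form a stop–stop cluster, so [i] is inserted between them. /hibpegdixomi/ → hibipegidixomi.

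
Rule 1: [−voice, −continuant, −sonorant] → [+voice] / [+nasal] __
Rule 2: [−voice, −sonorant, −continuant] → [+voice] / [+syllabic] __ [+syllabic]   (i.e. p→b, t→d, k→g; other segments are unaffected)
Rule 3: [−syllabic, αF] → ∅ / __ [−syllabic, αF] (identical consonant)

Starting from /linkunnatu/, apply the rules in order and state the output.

Rule 1 (post-nasal voicing): /k/ is a voiceless stop immediately after the nasal /n/, so it voices to [g]. /linkunnatu/ → lingunnatu.
Rule 2 (intervocalic voicing): /t/ is a voiceless stop between vowels /a/ and /u/, so it voices to [d]. /lingunnatu/ → lingunnadu.
Rule 3 (degemination): /nn/ is a geminate; the first /n/ deletes. /lingunnadu/ → lingunadu.

lingunadu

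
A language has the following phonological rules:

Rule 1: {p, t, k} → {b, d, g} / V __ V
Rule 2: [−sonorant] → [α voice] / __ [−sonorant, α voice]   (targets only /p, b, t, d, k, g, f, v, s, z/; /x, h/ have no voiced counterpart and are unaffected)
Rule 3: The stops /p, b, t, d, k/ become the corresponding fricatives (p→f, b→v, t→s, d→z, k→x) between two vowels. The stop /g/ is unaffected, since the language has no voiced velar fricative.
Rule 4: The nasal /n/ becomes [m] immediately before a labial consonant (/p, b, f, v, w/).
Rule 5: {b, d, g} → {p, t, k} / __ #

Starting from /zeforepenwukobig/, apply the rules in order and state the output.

zeforevemwugovik

Rule 1 (intervocalic voicing): /p/ is a voiceless stop between vowels /e/ and /e/, so it voices to [b]. /k/ is a voiceless stop between vowels /u/ and /o/, so it voices to [g]. /zeforepenwukobig/ → zeforebenwugobig.
Rule 2 (regressive voicing assimilation): no segment meets the environment; /zeforebenwugobig/ is unchanged.
Rule 3 (intervocalic spirantization): /b/ is a stop between vowels /e/ and /e/, so it spirantizes to the fricative [v]. /b/ is a stop between vowels /o/ and /i/, so it spirantizes to the fricative [v]. /zeforebenwugobig/ → zeforevenwugovig.
Rule 4 (nasal place assimilation): /n/ precedes the labial consonant /w/, so it assimilates in place to [m]. /zeforevenwugovig/ → zeforevemwugovig.
Rule 5 (final devoicing): /g/ is a voiced stop in word-final position, so it devoices to [k]. /zeforevemwugovig/ → zeforevemwugovik.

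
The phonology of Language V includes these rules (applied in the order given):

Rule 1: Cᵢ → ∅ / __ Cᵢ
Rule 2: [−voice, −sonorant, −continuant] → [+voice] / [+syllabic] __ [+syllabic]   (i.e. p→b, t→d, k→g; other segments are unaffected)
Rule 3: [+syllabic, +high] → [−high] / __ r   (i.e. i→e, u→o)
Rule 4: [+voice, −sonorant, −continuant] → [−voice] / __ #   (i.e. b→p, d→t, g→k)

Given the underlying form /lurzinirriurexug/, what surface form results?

Rule 1 (degemination): /rr/ is a geminate; the first /r/ deletes. /lurzinirriurexug/ → lurziniriurexug.
Rule 2 (intervocalic voicing): no segment meets the environment; /lurziniriurexug/ is unchanged.
Rule 3 (pre-rhotic lowering): /u/ is a high vowel immediately before /r/, so it lowers to [o]. /i/ is a high vowel immediately before /r/, so it lowers to [e]. /u/ is a high vowel immediately before /r/, so it lowers to [o]. /lurziniriurexug/ → lorzineriorexug.
Rule 4 (final devoicing): /g/ is a voiced stop in word-final position, so it devoices to [k]. /lorzineriorexug/ → lorzineriorexuk.

lorzineriorexuk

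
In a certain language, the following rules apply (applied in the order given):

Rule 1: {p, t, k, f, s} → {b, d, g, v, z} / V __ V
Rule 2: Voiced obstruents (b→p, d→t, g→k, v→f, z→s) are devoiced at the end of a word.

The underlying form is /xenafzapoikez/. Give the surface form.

Rule 1 (intervocalic voicing): /p/ is a voiceless obstruent between vowels /a/ and /o/, so it voices to [b]. /k/ is a voiceless obstruent between vowels /i/ and /e/, so it voices to [g]. /xenafzapoikez/ → xenafzaboigez.
Rule 2 (final devoicing): /z/ is a voiced obstruent in word-final position, so it devoices to [s]. /xenafzaboigez/ → xenafzaboiges.

xenafzaboiges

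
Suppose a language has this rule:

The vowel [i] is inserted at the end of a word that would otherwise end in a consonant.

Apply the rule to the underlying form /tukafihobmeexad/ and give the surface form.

the form ends in the consonant /d/, so [i] is inserted word-finally.
Surface form: [tukafihobmeexadi].

tukafihobmeexadi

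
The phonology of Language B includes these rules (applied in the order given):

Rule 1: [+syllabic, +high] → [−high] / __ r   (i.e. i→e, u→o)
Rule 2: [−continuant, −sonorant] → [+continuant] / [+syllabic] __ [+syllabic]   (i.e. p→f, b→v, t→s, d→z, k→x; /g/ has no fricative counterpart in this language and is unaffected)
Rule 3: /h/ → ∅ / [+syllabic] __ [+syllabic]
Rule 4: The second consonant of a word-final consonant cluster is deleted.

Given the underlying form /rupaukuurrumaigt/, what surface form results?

rufauxuorrumaig

Rule 1 (pre-rhotic lowering): /u/ is a high vowel immediately before /r/, so it lowers to [o]. /rupaukuurrumaigt/ → rupaukuorrumaigt.
Rule 2 (intervocalic spirantization): /p/ is a stop between vowels /u/ and /a/, so it spirantizes to the fricative [f]. /k/ is a stop between vowels /u/ and /u/, so it spirantizes to the fricative [x]. /rupaukuorrumaigt/ → rufauxuorrumaigt.
Rule 3 (intervocalic h-deletion): no segment meets the environment; /rufauxuorrumaigt/ is unchanged.
Rule 4 (final cluster simplification): /t/ is the second consonant of a word-final cluster /gt/, so it deletes. /rufauxuorrumaigt/ → rufauxuorrumaig.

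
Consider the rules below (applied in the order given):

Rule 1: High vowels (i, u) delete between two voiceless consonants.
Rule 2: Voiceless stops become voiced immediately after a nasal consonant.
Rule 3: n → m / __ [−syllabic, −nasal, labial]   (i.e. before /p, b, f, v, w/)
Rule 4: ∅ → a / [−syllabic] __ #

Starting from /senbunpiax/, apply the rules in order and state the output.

sembumbiaxa

Rule 1 (high vowel syncope): no segment meets the environment; /senbunpiax/ is unchanged.
Rule 2 (post-nasal voicing): /p/ is a voiceless stop immediately after the nasal /n/, so it voices to [b]. /senbunpiax/ → senbunbiax.
Rule 3 (nasal place assimilation): /n/ precedes the labial consonant /b/, so it assimilates in place to [m]. /n/ precedes the labial consonant /b/, so it assimilates in place to [m]. /senbunbiax/ → sembumbiax.
Rule 4 (final a-epenthesis): the form ends in the consonant /x/, so [a] is inserted word-finally. /sembumbiax/ → sembumbiaxa.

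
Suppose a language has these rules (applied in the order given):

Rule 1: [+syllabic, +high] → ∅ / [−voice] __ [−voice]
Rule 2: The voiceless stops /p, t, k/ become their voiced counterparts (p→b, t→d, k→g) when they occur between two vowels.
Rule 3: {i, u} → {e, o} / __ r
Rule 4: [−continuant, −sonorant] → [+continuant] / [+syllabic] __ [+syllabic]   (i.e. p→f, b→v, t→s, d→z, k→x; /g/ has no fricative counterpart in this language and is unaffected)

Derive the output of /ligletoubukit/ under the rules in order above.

Rule 1 (high vowel syncope): /i/ is a high vowel flanked by voiceless consonants /k/ and /t/, so it deletes. /ligletoubukit/ → ligletoubukt.
Rule 2 (intervocalic voicing): /t/ is a voiceless stop between vowels /e/ and /o/, so it voices to [d]. /ligletoubukt/ → ligledoubukt.
Rule 3 (pre-rhotic lowering): no segment meets the environment; /ligledoubukt/ is unchanged.
Rule 4 (intervocalic spirantization): /d/ is a stop between vowels /e/ and /o/, so it spirantizes to the fricative [z]. /b/ is a stop between vowels /u/ and /u/, so it spirantizes to the fricative [v]. /ligledoubukt/ → liglezouvukt.

liglezouvukt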